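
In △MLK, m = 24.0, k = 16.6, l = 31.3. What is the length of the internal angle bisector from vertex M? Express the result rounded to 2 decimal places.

By the law of cosines, cos M = (l² + k² − m²) / (2·l·k) ≈ 0.65365, so ∠M ≈ 0.858 rad.
The bisector from M has length 2·l·k·cos(∠M/2)/(l+k) ≈ 19.727.

t_M ≈ 19.73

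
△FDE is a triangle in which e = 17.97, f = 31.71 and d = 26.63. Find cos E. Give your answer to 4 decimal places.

cos E ≈ 0.8241

By the law of cosines, cos E = (f² + d² − e²) / (2·f·d) ≈ 0.82408, so ∠E ≈ 34.51°.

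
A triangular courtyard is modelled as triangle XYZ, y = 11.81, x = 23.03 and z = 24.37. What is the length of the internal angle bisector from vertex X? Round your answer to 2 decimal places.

By the law of cosines, cos X = (y² + z² − x²) / (2·y·z) ≈ 0.35265, so ∠X ≈ 69.35°.
The bisector from X has length 2·y·z·cos(∠X/2)/(y+z) ≈ 13.084.

t_X ≈ 13.08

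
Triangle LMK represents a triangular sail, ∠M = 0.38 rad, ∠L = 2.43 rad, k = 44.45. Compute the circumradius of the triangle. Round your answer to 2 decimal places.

R ≈ 68.27

The third angle is ∠K = π − ∠L − ∠M = 0.332 rad.
Law of sines: l = k·sin L/sin K ≈ 89.165.
Law of sines: m = k·sin M/sin K ≈ 50.645.
Circumradius = k/(2 sin K) ≈ 68.269.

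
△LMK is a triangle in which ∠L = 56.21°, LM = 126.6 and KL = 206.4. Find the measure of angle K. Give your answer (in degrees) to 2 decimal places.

∠K ≈ 37.73°

By the law of cosines, MK² = KL² + LM² − 2·KL·LM·cos L = 29564, so MK ≈ 171.94.
Law of cosines again: cos K = (MK² + KL² − LM²)/(2·MK·KL) ≈ 0.79092, so ∠K ≈ 37.73°.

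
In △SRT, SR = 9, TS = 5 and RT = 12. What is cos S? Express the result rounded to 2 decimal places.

cos S ≈ -0.42

By the law of cosines, cos S = (TS² + SR² − RT²) / (2·TS·SR) ≈ -0.42222, so ∠S ≈ 114.97°.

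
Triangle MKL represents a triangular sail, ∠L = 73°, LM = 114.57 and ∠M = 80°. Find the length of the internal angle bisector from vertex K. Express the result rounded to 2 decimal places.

The third angle is ∠K = 180° − ∠L − ∠M = 27.00°.
Law of sines: KL = LM·sin M/sin K ≈ 248.53.
Law of sines: MK = LM·sin L/sin K ≈ 241.34.
The bisector from K has length 2·MK·KL·cos(∠K/2)/(MK+KL) ≈ 238.11.

t_K ≈ 238.11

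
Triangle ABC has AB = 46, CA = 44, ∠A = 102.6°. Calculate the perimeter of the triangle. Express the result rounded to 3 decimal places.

By the law of cosines, BC² = CA² + AB² − 2·CA·AB·cos A = 4935, so BC ≈ 70.25.
Semiperimeter s = (70.25+44+46)/2 = 80.125.
Perimeter = 70.25 + 44 + 46 = 160.25.

perimeter ≈ 160.250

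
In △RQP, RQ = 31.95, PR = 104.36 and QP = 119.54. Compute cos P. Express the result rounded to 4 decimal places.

0.9683

By the law of cosines, cos P = (QP² + PR² − RQ²) / (2·QP·PR) ≈ 0.96832, so ∠P ≈ 14.46°.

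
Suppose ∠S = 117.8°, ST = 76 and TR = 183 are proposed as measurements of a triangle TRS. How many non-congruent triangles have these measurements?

ST·sin S = 76·sin(117.8°) ≈ 67.23.
Since ∠S is not acute, a triangle exists only if TR > ST; here TR > ST, so there is exactly one triangle.

1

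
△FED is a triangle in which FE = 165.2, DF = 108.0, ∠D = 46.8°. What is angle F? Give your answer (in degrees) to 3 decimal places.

104.739

Law of sines: sin E = DF·sin D/FE ≈ 0.47657.
Since FE ≥ DF, only the acute value applies: ∠E ≈ 28.46°.
Then ∠F = 180° − ∠D − ∠E ≈ 104.74°.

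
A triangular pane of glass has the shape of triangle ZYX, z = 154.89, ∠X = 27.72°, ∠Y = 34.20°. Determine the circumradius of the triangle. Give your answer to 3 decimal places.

R ≈ 87.777

The third angle is ∠Z = 180° − ∠Y − ∠X = 118.08°.
Law of sines: y = z·sin Y/sin Z ≈ 98.676.
Law of sines: x = z·sin X/sin Z ≈ 81.659.
Circumradius = z/(2 sin Z) ≈ 87.777.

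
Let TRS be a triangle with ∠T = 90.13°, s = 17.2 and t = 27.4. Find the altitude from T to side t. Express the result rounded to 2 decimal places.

h_T ≈ 13.36

Law of sines: sin S = s·sin T/t ≈ 0.62774.
Since t ≥ s, only the acute value applies: ∠S ≈ 38.88°.
Then ∠R = 180° − ∠T − ∠S ≈ 50.99°.
Law of sines gives r = t·sin R/sin T ≈ 21.29.
Area = ½·t·s·sin R ≈ 183.09.
The altitude from T has length 2·area/t ≈ 13.364.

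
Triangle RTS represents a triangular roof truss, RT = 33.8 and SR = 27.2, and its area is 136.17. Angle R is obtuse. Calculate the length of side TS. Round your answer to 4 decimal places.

60.3198

From area = ½·SR·RT·sin R, we get sin R = 2·area/(SR·RT) ≈ 0.29623.
Taking the obtuse solution, ∠R ≈ 162.77°.
Law of cosines then gives TS ≈ 60.32.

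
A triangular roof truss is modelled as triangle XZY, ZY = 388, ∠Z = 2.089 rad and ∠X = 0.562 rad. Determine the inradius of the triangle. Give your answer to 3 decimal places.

84.798

The third angle is ∠Y = π − ∠X − ∠Z = 0.491 rad.
Law of sines: YX = ZY·sin Z/sin X ≈ 632.52.
Law of sines: XZ = ZY·sin Y/sin X ≈ 343.05.
Area = ½·ZY·YX·sin Y ≈ 57815.
Semiperimeter s = (388+632.52+343.05)/2 = 681.79.
Inradius = area/s = 57815/681.79 ≈ 84.798.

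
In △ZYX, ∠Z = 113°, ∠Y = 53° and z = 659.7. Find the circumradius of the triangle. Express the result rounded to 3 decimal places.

The third angle is ∠X = 180° − ∠Z − ∠Y = 14.00°.
Law of sines: y = z·sin Y/sin Z ≈ 572.36.
Law of sines: x = z·sin X/sin Z ≈ 173.38.
Circumradius = z/(2 sin Z) ≈ 358.34.

358.336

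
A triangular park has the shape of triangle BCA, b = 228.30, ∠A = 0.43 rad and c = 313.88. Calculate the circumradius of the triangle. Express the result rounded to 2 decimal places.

171.19

By the law of cosines, a² = b² + c² − 2·b·c·cos A = 20371, so a ≈ 142.73.
Area = ½·b·c·sin A ≈ 14936.
Circumradius = a/(2 sin A) ≈ 171.19.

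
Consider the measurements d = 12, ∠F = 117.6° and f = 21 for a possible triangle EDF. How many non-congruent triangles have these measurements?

1

d·sin F = 12·sin(117.6°) ≈ 10.63.
Since ∠F is not acute, a triangle exists only if f > d; here f > d, so there is exactly one triangle.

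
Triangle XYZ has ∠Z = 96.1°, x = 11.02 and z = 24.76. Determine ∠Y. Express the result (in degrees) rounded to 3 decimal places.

Law of sines: sin X = x·sin Z/z ≈ 0.44255.
Since z ≥ x, only the acute value applies: ∠X ≈ 26.27°.
Then ∠Y = 180° − ∠Z − ∠X ≈ 57.63°.

∠Y ≈ 57.633°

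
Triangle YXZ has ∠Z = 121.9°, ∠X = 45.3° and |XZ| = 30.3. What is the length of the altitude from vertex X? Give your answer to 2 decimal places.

h_X ≈ 25.72

The third angle is ∠Y = 180° − ∠X − ∠Z = 12.80°.
Law of sines: |ZY| = |XZ|·sin X/sin Y ≈ 97.212.
Law of sines: |YX| = |XZ|·sin Z/sin Y ≈ 116.11.
Area = ½·|XZ|·|ZY|·sin Z ≈ 1250.3.
The altitude from X has length 2·area/|ZY| ≈ 25.724.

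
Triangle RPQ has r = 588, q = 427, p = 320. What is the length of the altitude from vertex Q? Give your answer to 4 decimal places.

Semiperimeter s = (588 + 320 + 427)/2 = 667.5.
Heron's formula: area = √(667.5·79.5·347.5·240.5) ≈ 66595.
The altitude from Q has length 2·area/q ≈ 311.92.

311.9222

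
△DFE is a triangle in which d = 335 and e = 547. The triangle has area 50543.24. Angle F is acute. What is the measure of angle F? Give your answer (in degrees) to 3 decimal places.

33.480

From area = ½·e·d·sin F, we get sin F = 2·area/(e·d) ≈ 0.55165.
Taking the acute solution, ∠F ≈ 33.48°.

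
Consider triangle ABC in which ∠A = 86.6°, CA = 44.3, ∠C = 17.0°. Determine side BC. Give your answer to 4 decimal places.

45.4977

The third angle is ∠B = 180° − ∠C − ∠A = 76.40°.
Law of sines: BC = CA·sin A/sin B ≈ 45.498.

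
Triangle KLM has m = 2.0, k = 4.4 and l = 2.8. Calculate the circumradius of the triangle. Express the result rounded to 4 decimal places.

By the law of cosines, cos K = (l² + m² − k²) / (2·l·m) ≈ -0.67143, so ∠K ≈ 132.18°.
Circumradius = k/(2 sin K) ≈ 2.9687.

R ≈ 2.9687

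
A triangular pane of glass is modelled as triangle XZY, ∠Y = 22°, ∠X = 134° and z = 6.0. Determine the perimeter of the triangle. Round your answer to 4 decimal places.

The third angle is ∠Z = 180° − ∠Y − ∠X = 24.00°.
Law of sines: x = z·sin X/sin Z ≈ 10.611.
Law of sines: y = z·sin Y/sin Z ≈ 5.526.
Semiperimeter s = (10.611+6+5.526)/2 = 11.069.
Perimeter = 10.611 + 6 + 5.526 = 22.137.

22.1374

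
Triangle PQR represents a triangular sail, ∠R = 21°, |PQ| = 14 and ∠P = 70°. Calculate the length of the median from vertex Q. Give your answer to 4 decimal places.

19.7583

The third angle is ∠Q = 180° − ∠R − ∠P = 89.00°.
Law of sines: |QR| = |PQ|·sin P/sin R ≈ 36.71.
Law of sines: |RP| = |PQ|·sin Q/sin R ≈ 39.06.
Median from Q: ½√(2·|PQ|² + 2·|QR|² − |RP|²) ≈ 19.758.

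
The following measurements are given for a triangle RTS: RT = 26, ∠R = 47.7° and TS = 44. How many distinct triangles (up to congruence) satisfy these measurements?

1

RT·sin R = 26·sin(47.7°) ≈ 19.23.
Since TS ≥ RT, exactly one triangle exists.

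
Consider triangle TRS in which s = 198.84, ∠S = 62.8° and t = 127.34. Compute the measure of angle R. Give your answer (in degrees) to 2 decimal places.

Law of sines: sin T = t·sin S/s ≈ 0.56960.
Since s ≥ t, only the acute value applies: ∠T ≈ 34.72°.
Then ∠R = 180° − ∠S − ∠T ≈ 82.48°.

∠R ≈ 82.48°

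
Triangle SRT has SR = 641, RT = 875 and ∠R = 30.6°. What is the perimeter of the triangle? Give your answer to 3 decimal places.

1975.313

By the law of cosines, TS² = SR² + RT² − 2·SR·RT·cos R = 2.1097e+05, so TS ≈ 459.31.
Semiperimeter s = (875+459.31+641)/2 = 987.66.
Perimeter = 875 + 459.31 + 641 = 1975.3.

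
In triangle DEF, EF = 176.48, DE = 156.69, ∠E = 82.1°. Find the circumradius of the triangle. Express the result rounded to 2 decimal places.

By the law of cosines, FD² = DE² + EF² − 2·DE·EF·cos E = 48096, so FD ≈ 219.31.
Area = ½·DE·EF·sin E ≈ 13695.
Circumradius = FD/(2 sin E) ≈ 110.7.

R ≈ 110.70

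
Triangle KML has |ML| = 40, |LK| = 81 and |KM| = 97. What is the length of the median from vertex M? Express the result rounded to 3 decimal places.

m_M ≈ 62.163

Median from M: ½√(2·|KM|² + 2·|ML|² − |LK|²) ≈ 62.163.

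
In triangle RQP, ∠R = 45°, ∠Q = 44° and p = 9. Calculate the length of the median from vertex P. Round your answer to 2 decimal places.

The third angle is ∠P = 180° − ∠R − ∠Q = 91.00°.
Law of sines: r = p·sin R/sin P ≈ 6.3649.
Law of sines: q = p·sin Q/sin P ≈ 6.2529.
Median from P: ½√(2·r² + 2·q² − p²) ≈ 4.4221.

m_P ≈ 4.42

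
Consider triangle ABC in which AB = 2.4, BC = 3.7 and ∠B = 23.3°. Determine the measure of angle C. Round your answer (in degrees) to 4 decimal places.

∠C ≈ 32.4025°

By the law of cosines, CA² = AB² + BC² − 2·AB·BC·cos B = 3.1384, so CA ≈ 1.7716.
Law of cosines again: cos C = (BC² + CA² − AB²)/(2·BC·CA) ≈ 0.84430, so ∠C ≈ 32.40°.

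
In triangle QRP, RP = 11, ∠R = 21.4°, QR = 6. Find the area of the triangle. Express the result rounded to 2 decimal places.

area ≈ 12.04

Area = ½·QR·RP·sin R ≈ 12.041.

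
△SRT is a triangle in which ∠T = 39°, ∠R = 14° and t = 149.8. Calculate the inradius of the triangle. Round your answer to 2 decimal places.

17.33

The third angle is ∠S = 180° − ∠R − ∠T = 127.00°.
Law of sines: s = t·sin S/sin T ≈ 190.1.
Law of sines: r = t·sin R/sin T ≈ 57.586.
Area = ½·t·s·sin R ≈ 3444.7.
Semiperimeter p = (190.1+57.586+149.8)/2 = 198.74.
Inradius = area/p = 3444.7/198.74 ≈ 17.332.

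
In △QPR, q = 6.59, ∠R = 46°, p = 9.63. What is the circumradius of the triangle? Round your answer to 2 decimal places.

By the law of cosines, r² = q² + p² − 2·q·p·cos R = 47.997, so r ≈ 6.928.
Area = ½·q·p·sin R ≈ 22.825.
Circumradius = r/(2 sin R) ≈ 4.8155.

4.82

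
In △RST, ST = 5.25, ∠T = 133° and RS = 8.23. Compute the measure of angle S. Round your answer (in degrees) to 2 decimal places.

Law of sines: sin R = ST·sin T/RS ≈ 0.46654.
Since RS ≥ ST, only the acute value applies: ∠R ≈ 27.81°.
Then ∠S = 180° − ∠T − ∠R ≈ 19.19°.

∠S ≈ 19.19°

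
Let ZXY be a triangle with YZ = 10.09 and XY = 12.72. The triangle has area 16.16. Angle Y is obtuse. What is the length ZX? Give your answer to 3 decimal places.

From area = ½·XY·YZ·sin Y, we get sin Y = 2·area/(XY·YZ) ≈ 0.25182.
Taking the obtuse solution, ∠Y ≈ 165.41°.
Law of cosines then gives ZX ≈ 22.628.

22.628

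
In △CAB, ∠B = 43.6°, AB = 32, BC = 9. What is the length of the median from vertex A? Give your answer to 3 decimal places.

28.908

By the law of cosines, CA² = AB² + BC² − 2·AB·BC·cos B = 687.88, so CA ≈ 26.227.
Median from A: ½√(2·CA² + 2·AB² − BC²) ≈ 28.908.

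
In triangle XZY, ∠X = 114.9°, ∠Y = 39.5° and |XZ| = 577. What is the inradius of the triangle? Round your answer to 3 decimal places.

114.488

The third angle is ∠Z = 180° − ∠Y − ∠X = 25.60°.
Law of sines: |ZY| = |XZ|·sin X/sin Y ≈ 822.8.
Law of sines: |YX| = |XZ|·sin Z/sin Y ≈ 391.95.
Area = ½·|XZ|·|ZY|·sin Z ≈ 1.0257e+05.
Semiperimeter s = (822.8+391.95+577)/2 = 895.88.
Inradius = area/s = 1.0257e+05/895.88 ≈ 114.49.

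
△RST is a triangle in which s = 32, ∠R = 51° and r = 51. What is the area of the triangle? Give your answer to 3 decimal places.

Law of sines: sin S = s·sin R/r ≈ 0.48762.
Since r ≥ s, only the acute value applies: ∠S ≈ 29.18°.
Then ∠T = 180° − ∠R − ∠S ≈ 99.82°.
Law of sines gives t = r·sin T/sin R ≈ 64.664.
Area = ½·r·s·sin T ≈ 804.05.

804.055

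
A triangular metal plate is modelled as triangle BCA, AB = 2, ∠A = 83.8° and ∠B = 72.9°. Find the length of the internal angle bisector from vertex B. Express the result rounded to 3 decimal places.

t_B ≈ 2.302

The third angle is ∠C = 180° − ∠A − ∠B = 23.30°.
Law of sines: CA = AB·sin B/sin C ≈ 4.8328.
Law of sines: BC = AB·sin A/sin C ≈ 5.0267.
The bisector from B has length 2·AB·BC·cos(∠B/2)/(AB+BC) ≈ 2.3017.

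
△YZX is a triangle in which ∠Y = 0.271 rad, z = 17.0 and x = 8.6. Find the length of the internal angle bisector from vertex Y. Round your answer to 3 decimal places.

By the law of cosines, y² = z² + x² − 2·z·x·cos Y = 81.232, so y ≈ 9.0129.
The bisector from Y has length 2·z·x·cos(∠Y/2)/(z+x) ≈ 11.317.

t_Y ≈ 11.317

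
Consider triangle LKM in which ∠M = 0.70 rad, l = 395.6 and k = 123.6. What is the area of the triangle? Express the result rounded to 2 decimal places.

Area = ½·l·k·sin M ≈ 15750.

area ≈ 15749.89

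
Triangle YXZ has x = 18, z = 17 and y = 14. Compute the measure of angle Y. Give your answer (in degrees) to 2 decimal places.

∠Y ≈ 47.05°

By the law of cosines, cos Y = (x² + z² − y²) / (2·x·z) ≈ 0.68137, so ∠Y ≈ 47.05°.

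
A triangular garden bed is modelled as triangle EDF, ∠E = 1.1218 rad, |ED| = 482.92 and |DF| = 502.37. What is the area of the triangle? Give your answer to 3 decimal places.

area ≈ 100241.015

Law of sines: sin F = |ED|·sin E/|DF| ≈ 0.86600.
Since |DF| ≥ |ED|, only the acute value applies: ∠F ≈ 1.0472 rad.
Then ∠D = π − ∠E − ∠F ≈ 0.9726 rad.
Law of sines gives |FE| = |DF|·sin D/sin E ≈ 460.82.
Area = ½·|DF|·|ED|·sin D ≈ 1.0024e+05.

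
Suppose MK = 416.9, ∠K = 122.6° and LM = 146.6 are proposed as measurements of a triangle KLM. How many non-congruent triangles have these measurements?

0

MK·sin K = 416.9·sin(122.6°) ≈ 351.2.
Since ∠K is not acute, a triangle exists only if LM > MK; here LM ≤ MK, so there is no triangle.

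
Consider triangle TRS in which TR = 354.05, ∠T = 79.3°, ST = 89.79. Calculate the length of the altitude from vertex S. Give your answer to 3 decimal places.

h_S ≈ 88.229

By the law of cosines, RS² = ST² + TR² − 2·ST·TR·cos T = 1.2161e+05, so RS ≈ 348.72.
Area = ½·ST·TR·sin T ≈ 15619.
The altitude from S has length 2·area/TR ≈ 88.229.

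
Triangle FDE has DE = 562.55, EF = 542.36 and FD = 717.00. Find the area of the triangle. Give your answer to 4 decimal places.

Semiperimeter s = (562.55 + 542.36 + 717)/2 = 910.95.
Heron's formula: area = √(910.95·348.4·368.59·193.95) ≈ 1.5063e+05.

area ≈ 150631.5209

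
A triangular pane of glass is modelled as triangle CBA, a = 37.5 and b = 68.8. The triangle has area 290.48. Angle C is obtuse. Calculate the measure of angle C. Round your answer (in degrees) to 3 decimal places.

∠C ≈ 166.987°

From area = ½·b·a·sin C, we get sin C = 2·area/(b·a) ≈ 0.22518.
Taking the obtuse solution, ∠C ≈ 166.99°.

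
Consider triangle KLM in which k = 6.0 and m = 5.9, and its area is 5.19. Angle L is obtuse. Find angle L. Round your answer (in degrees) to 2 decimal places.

From area = ½·m·k·sin L, we get sin L = 2·area/(m·k) ≈ 0.29322.
Taking the obtuse solution, ∠L ≈ 162.95°.

∠L ≈ 162.95°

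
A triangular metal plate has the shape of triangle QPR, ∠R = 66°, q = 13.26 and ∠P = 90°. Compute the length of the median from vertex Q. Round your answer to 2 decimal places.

m_Q ≈ 30.51

The third angle is ∠Q = 180° − ∠P − ∠R = 24.00°.
Law of sines: p = q·sin P/sin Q ≈ 32.601.
Law of sines: r = q·sin R/sin Q ≈ 29.782.
Median from Q: ½√(2·p² + 2·r² − q²) ≈ 30.511.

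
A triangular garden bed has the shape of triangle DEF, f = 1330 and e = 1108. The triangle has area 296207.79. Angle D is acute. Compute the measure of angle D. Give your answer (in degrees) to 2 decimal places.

From area = ½·e·f·sin D, we get sin D = 2·area/(e·f) ≈ 0.40201.
Taking the acute solution, ∠D ≈ 23.70°.

23.70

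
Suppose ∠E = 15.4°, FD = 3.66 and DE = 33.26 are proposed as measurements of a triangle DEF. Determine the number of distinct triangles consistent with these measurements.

DE·sin E = 33.26·sin(15.4°) ≈ 8.832.
Since FD = 3.66 < 8.832 = DE sin E, no triangle exists.

0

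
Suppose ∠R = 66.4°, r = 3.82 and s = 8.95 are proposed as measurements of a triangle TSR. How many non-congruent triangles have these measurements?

s·sin R = 8.95·sin(66.4°) ≈ 8.201.
Since r = 3.82 < 8.201 = s sin R, no triangle exists.

0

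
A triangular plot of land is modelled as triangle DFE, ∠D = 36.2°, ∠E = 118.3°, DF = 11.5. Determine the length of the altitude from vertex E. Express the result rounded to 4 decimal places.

3.3209

The third angle is ∠F = 180° − ∠E − ∠D = 25.50°.
Law of sines: FE = DF·sin D/sin E ≈ 7.714.
Law of sines: ED = DF·sin F/sin E ≈ 5.6229.
Area = ½·DF·FE·sin F ≈ 19.095.
The altitude from E has length 2·area/DF ≈ 3.3209.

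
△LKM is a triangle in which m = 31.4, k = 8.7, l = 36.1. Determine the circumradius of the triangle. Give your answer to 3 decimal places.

R ≈ 20.124

By the law of cosines, cos L = (k² + m² − l²) / (2·k·m) ≈ -0.44213, so ∠L ≈ 116.24°.
Circumradius = l/(2 sin L) ≈ 20.124.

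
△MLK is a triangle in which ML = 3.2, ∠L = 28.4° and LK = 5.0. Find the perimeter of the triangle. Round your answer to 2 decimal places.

perimeter ≈ 10.86

By the law of cosines, KM² = ML² + LK² − 2·ML·LK·cos L = 7.0912, so KM ≈ 2.6629.
Semiperimeter s = (5+2.6629+3.2)/2 = 5.4315.
Perimeter = 5 + 2.6629 + 3.2 = 10.863.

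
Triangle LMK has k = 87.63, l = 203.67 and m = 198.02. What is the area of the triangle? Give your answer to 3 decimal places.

Semiperimeter s = (203.67 + 198.02 + 87.63)/2 = 244.66.
Heron's formula: area = √(244.66·40.99·46.64·157.03) ≈ 8570.2.

8570.201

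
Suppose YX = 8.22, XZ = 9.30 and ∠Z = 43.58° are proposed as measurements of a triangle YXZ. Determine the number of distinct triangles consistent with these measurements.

XZ·sin Z = 9.30·sin(43.58°) ≈ 6.411.
Since XZ sin Z < YX < XZ (6.411 < 8.22 < 9.30), two triangles exist.

2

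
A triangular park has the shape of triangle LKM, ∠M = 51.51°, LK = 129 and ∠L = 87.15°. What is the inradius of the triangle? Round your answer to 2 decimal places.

r ≈ 34.85

The third angle is ∠K = 180° − ∠M − ∠L = 41.34°.
Law of sines: KM = LK·sin L/sin M ≈ 164.61.
Law of sines: ML = LK·sin K/sin M ≈ 108.86.
Area = ½·LK·KM·sin K ≈ 7012.9.
Semiperimeter s = (164.61+108.86+129)/2 = 201.23.
Inradius = area/s = 7012.9/201.23 ≈ 34.849.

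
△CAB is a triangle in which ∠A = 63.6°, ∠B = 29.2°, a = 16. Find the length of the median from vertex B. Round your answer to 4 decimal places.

The third angle is ∠C = 180° − ∠A − ∠B = 87.20°.
Law of sines: c = a·sin C/sin A ≈ 17.842.
Law of sines: b = a·sin B/sin A ≈ 8.7146.
Median from B: ½√(2·c² + 2·a² − b²) ≈ 16.376.

m_B ≈ 16.3760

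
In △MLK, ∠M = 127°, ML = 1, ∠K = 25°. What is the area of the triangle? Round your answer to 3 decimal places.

0.444

The third angle is ∠L = 180° − ∠K − ∠M = 28.00°.
Law of sines: LK = ML·sin M/sin K ≈ 1.8897.
Law of sines: KM = ML·sin L/sin K ≈ 1.1109.
Area = ½·ML·LK·sin L ≈ 0.44359.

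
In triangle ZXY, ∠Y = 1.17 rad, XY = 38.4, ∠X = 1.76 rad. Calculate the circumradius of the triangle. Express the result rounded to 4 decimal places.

R ≈ 91.4210

The third angle is ∠Z = π − ∠X − ∠Y = 0.212 rad.
Law of sines: YZ = XY·sin X/sin Z ≈ 179.58.
Law of sines: ZX = XY·sin Y/sin Z ≈ 168.35.
Circumradius = XY/(2 sin Z) ≈ 91.421.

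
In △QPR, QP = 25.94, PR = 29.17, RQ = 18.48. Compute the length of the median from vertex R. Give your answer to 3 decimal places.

Median from R: ½√(2·PR² + 2·RQ² − QP²) ≈ 20.688.

m_R ≈ 20.688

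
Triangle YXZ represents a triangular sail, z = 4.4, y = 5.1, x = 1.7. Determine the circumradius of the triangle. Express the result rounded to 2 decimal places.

By the law of cosines, cos Y = (x² + z² − y²) / (2·x·z) ≈ -0.25134, so ∠Y ≈ 104.56°.
Circumradius = y/(2 sin Y) ≈ 2.6346.

R ≈ 2.63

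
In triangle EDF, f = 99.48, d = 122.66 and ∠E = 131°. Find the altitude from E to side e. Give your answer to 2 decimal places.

h_E ≈ 45.51

By the law of cosines, e² = d² + f² − 2·d·f·cos E = 40952, so e ≈ 202.37.
Area = ½·d·f·sin E ≈ 4604.6.
The altitude from E has length 2·area/e ≈ 45.507.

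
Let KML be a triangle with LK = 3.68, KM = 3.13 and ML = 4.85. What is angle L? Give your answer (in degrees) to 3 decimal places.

∠L ≈ 40.191°

By the law of cosines, cos L = (ML² + LK² − KM²) / (2·ML·LK) ≈ 0.76390, so ∠L ≈ 40.19°.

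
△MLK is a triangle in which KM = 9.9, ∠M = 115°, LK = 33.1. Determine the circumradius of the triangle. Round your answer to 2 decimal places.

R ≈ 18.26

Law of sines: sin L = KM·sin M/LK ≈ 0.27107.
Since LK ≥ KM, only the acute value applies: ∠L ≈ 15.73°.
Then ∠K = 180° − ∠M − ∠L ≈ 49.27°.
Law of sines gives ML = LK·sin K/sin M ≈ 27.677.
Circumradius = LK/(2 sin M) ≈ 18.261.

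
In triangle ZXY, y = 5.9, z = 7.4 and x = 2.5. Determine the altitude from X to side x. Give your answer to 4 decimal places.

Semiperimeter s = (7.4 + 2.5 + 5.9)/2 = 7.9.
Heron's formula: area = √(7.9·0.5·5.4·2) ≈ 6.5315.
The altitude from X has length 2·area/x ≈ 5.2252.

h_X ≈ 5.2252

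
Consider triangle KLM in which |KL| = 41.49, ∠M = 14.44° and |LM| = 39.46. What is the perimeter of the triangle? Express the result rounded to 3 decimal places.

159.470

Law of sines: sin K = |LM|·sin M/|KL| ≈ 0.23717.
Since |KL| ≥ |LM|, only the acute value applies: ∠K ≈ 13.72°.
Then ∠L = 180° − ∠M − ∠K ≈ 151.84°.
Law of sines gives |MK| = |KL|·sin L/sin M ≈ 78.52.
Semiperimeter s = (39.46+78.52+41.49)/2 = 79.735.
Perimeter = 39.46 + 78.52 + 41.49 = 159.47.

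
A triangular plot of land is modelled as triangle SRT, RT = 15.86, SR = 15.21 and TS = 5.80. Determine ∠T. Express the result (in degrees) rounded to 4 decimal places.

By the law of cosines, cos T = (RT² + TS² − SR²) / (2·RT·TS) ≈ 0.29262, so ∠T ≈ 72.98°.

∠T ≈ 72.9850°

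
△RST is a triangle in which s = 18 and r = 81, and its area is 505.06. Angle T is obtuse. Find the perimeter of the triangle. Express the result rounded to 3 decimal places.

193.804

From area = ½·r·s·sin T, we get sin T = 2·area/(r·s) ≈ 0.69281.
Taking the obtuse solution, ∠T ≈ 136.15°.
Law of cosines then gives t ≈ 94.804.
Perimeter = 81 + 18 + 94.804 = 193.8.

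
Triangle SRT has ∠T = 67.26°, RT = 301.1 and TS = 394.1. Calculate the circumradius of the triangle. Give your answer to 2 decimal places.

By the law of cosines, SR² = RT² + TS² − 2·RT·TS·cos T = 1.5424e+05, so SR ≈ 392.73.
Area = ½·RT·TS·sin T ≈ 54720.
Circumradius = SR/(2 sin T) ≈ 212.92.

212.92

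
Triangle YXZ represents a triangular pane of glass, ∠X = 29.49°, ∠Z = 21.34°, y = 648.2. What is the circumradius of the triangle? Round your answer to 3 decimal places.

R ≈ 418.045

The third angle is ∠Y = 180° − ∠X − ∠Z = 129.17°.
Law of sines: x = y·sin X/sin Y ≈ 411.58.
Law of sines: z = y·sin Z/sin Y ≈ 304.25.
Circumradius = y/(2 sin Y) ≈ 418.05.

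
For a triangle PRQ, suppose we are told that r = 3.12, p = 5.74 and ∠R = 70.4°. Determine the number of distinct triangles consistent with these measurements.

0

p·sin R = 5.74·sin(70.4°) ≈ 5.407.
Since r = 3.12 < 5.407 = p sin R, no triangle exists.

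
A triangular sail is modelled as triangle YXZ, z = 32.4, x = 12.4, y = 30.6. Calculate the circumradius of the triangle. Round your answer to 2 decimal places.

R ≈ 16.22

By the law of cosines, cos Y = (x² + z² − y²) / (2·x·z) ≈ 0.33249, so ∠Y ≈ 70.58°.
Circumradius = y/(2 sin Y) ≈ 16.223.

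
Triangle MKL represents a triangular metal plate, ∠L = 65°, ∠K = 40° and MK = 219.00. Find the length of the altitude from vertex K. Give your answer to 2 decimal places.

The third angle is ∠M = 180° − ∠K − ∠L = 75.00°.
Law of sines: KL = MK·sin M/sin L ≈ 233.41.
Law of sines: LM = MK·sin K/sin L ≈ 155.32.
Area = ½·MK·KL·sin K ≈ 16428.
The altitude from K has length 2·area/LM ≈ 211.54.

h_K ≈ 211.54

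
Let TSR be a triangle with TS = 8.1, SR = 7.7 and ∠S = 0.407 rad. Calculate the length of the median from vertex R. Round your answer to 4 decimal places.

m_R ≈ 4.2915

By the law of cosines, RT² = TS² + SR² − 2·TS·SR·cos S = 10.35, so RT ≈ 3.2171.
Median from R: ½√(2·SR² + 2·RT² − TS²) ≈ 4.2915.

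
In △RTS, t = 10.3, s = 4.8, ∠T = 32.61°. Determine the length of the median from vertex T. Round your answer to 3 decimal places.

Law of sines: sin S = s·sin T/t ≈ 0.25115.
Since t ≥ s, only the acute value applies: ∠S ≈ 14.55°.
Then ∠R = 180° − ∠T − ∠S ≈ 132.84°.
Law of sines gives r = t·sin R/sin T ≈ 14.013.
Median from T: ½√(2·s² + 2·r² − t²) ≈ 9.1204.

m_T ≈ 9.120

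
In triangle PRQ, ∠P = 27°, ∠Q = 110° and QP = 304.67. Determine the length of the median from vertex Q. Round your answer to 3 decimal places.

151.401

The third angle is ∠R = 180° − ∠Q − ∠P = 43.00°.
Law of sines: RQ = QP·sin P/sin R ≈ 202.81.
Law of sines: PR = QP·sin Q/sin R ≈ 419.79.
Median from Q: ½√(2·RQ² + 2·QP² − PR²) ≈ 151.4.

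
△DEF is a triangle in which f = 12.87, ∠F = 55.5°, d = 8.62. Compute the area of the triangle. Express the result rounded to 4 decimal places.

area ≈ 55.4613

Law of sines: sin D = d·sin F/f ≈ 0.55198.
Since f ≥ d, only the acute value applies: ∠D ≈ 33.50°.
Then ∠E = 180° − ∠F − ∠D ≈ 91.00°.
Law of sines gives e = f·sin E/sin F ≈ 15.614.
Area = ½·f·d·sin E ≈ 55.461.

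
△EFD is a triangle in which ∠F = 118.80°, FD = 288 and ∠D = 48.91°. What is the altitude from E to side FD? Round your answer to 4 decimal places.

893.5950

The third angle is ∠E = 180° − ∠F − ∠D = 12.29°.
Law of sines: DE = FD·sin F/sin E ≈ 1185.6.
Law of sines: EF = FD·sin D/sin E ≈ 1019.7.
Area = ½·FD·DE·sin D ≈ 1.2868e+05.
The altitude from E has length 2·area/FD ≈ 893.6.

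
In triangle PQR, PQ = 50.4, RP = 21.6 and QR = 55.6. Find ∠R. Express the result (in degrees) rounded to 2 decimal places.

By the law of cosines, cos R = (QR² + RP² − PQ²) / (2·QR·RP) ≈ 0.42373, so ∠R ≈ 64.93°.

64.93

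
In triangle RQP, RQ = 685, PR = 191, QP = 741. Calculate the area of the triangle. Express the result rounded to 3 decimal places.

Semiperimeter s = (741 + 191 + 685)/2 = 808.5.
Heron's formula: area = √(808.5·67.5·617.5·123.5) ≈ 64512.

area ≈ 64512.498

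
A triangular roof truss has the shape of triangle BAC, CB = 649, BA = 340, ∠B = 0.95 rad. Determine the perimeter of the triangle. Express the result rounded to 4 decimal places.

perimeter ≈ 1518.2378

By the law of cosines, AC² = CB² + BA² − 2·CB·BA·cos B = 2.8009e+05, so AC ≈ 529.24.
Semiperimeter s = (529.24+649+340)/2 = 759.12.
Perimeter = 529.24 + 649 + 340 = 1518.2.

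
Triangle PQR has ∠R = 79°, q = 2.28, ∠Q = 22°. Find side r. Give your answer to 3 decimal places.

The third angle is ∠P = 180° − ∠Q − ∠R = 79.00°.
Law of sines: r = q·sin R/sin Q ≈ 5.9746.

5.975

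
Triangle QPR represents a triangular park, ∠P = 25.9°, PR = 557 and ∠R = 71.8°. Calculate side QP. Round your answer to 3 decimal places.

The third angle is ∠Q = 180° − ∠P − ∠R = 82.30°.
Law of sines: QP = PR·sin R/sin Q ≈ 533.95.

533.949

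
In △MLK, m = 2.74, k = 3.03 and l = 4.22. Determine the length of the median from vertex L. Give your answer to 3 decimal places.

m_L ≈ 1.973

Median from L: ½√(2·k² + 2·m² − l²) ≈ 1.9729.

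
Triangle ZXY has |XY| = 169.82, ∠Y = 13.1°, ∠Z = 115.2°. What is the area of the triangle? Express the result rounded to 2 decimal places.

The third angle is ∠X = 180° − ∠Y − ∠Z = 51.70°.
Law of sines: |YZ| = |XY|·sin X/sin Z ≈ 147.29.
Law of sines: |ZX| = |XY|·sin Y/sin Z ≈ 42.538.
Area = ½·|XY|·|YZ|·sin Y ≈ 2834.6.

area ≈ 2834.56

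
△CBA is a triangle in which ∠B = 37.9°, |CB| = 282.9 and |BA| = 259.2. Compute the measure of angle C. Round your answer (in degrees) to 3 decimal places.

By the law of cosines, |AC|² = |CB|² + |BA|² − 2·|CB|·|BA|·cos B = 31494, so |AC| ≈ 177.46.
Law of cosines again: cos C = (|AC|² + |CB|² − |BA|²)/(2·|AC|·|CB|) ≈ 0.44161, so ∠C ≈ 63.79°.

63.794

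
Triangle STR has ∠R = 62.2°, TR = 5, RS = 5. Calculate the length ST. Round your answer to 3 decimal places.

By the law of cosines, ST² = TR² + RS² − 2·TR·RS·cos R = 26.681, so ST ≈ 5.1653.

5.165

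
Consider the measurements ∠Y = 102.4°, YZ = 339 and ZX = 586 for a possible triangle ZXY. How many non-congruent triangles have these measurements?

1

YZ·sin Y = 339·sin(102.4°) ≈ 331.1.
Since ∠Y is not acute, a triangle exists only if ZX > YZ; here ZX > YZ, so there is exactly one triangle.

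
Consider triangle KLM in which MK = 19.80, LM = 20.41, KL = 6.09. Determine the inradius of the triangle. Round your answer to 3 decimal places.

2.601

Semiperimeter s = (20.41 + 19.8 + 6.09)/2 = 23.15.
Heron's formula: area = √(23.15·2.74·3.35·17.06) ≈ 60.209.
Inradius = area/s = 60.209/23.15 ≈ 2.6008.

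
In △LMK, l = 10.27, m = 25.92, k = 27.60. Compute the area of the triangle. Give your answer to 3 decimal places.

Semiperimeter s = (10.27 + 25.92 + 27.6)/2 = 31.895.
Heron's formula: area = √(31.895·21.625·5.975·4.295) ≈ 133.04.

133.042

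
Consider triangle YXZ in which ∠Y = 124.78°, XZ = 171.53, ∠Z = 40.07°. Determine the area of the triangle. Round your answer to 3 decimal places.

area ≈ 3013.278

The third angle is ∠X = 180° − ∠Z − ∠Y = 15.15°.
Law of sines: ZY = XZ·sin X/sin Y ≈ 54.58.
Law of sines: YX = XZ·sin Z/sin Y ≈ 134.43.
Area = ½·XZ·ZY·sin Z ≈ 3013.3.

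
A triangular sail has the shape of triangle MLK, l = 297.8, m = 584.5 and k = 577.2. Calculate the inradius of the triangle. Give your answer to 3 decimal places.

r ≈ 114.523

Semiperimeter s = (584.5 + 297.8 + 577.2)/2 = 729.75.
Heron's formula: area = √(729.75·145.25·431.95·152.55) ≈ 83573.
Inradius = area/s = 83573/729.75 ≈ 114.52.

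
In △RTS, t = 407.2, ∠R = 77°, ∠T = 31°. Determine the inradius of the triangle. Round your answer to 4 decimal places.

The third angle is ∠S = 180° − ∠R − ∠T = 72.00°.
Law of sines: r = t·sin R/sin T ≈ 770.36.
Law of sines: s = t·sin S/sin T ≈ 751.93.
Area = ½·t·r·sin S ≈ 1.4917e+05.
Semiperimeter p = (770.36+407.2+751.93)/2 = 964.74.
Inradius = area/p = 1.4917e+05/964.74 ≈ 154.62.

154.6199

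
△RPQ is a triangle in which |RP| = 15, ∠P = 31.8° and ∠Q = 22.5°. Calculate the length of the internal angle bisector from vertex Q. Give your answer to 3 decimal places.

The third angle is ∠R = 180° − ∠P − ∠Q = 125.70°.
Law of sines: |PQ| = |RP|·sin R/sin Q ≈ 31.831.
Law of sines: |QR| = |RP|·sin P/sin Q ≈ 20.655.
The bisector from Q has length 2·|PQ|·|QR|·cos(∠Q/2)/(|PQ|+|QR|) ≈ 24.572.

t_Q ≈ 24.572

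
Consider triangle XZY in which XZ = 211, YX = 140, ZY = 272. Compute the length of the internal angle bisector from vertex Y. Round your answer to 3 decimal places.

167.607

By the law of cosines, cos Y = (ZY² + YX² − XZ²) / (2·ZY·YX) ≈ 0.64421, so ∠Y ≈ 49.89°.
The bisector from Y has length 2·ZY·YX·cos(∠Y/2)/(ZY+YX) ≈ 167.61.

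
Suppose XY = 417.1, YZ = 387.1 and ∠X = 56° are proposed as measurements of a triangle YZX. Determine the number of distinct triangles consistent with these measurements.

2

XY·sin X = 417.1·sin(56°) ≈ 345.8.
Since XY sin X < YZ < XY (345.8 < 387.1 < 417.1), two triangles exist.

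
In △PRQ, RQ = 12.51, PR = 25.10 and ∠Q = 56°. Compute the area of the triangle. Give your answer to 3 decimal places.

154.805

Law of sines: sin P = RQ·sin Q/PR ≈ 0.41320.
Since PR ≥ RQ, only the acute value applies: ∠P ≈ 24.41°.
Then ∠R = 180° − ∠Q − ∠P ≈ 99.59°.
Law of sines gives QP = PR·sin R/sin Q ≈ 29.853.
Area = ½·PR·RQ·sin R ≈ 154.8.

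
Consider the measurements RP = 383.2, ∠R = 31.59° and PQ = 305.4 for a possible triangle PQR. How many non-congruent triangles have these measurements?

RP·sin R = 383.2·sin(31.59°) ≈ 200.7.
Since RP sin R < PQ < RP (200.7 < 305.4 < 383.2), two triangles exist.

2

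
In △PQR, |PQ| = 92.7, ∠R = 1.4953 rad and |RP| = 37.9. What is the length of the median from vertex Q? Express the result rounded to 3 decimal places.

Law of sines: sin Q = |RP|·sin R/|PQ| ≈ 0.40768.
Since |PQ| ≥ |RP|, only the acute value applies: ∠Q ≈ 0.4199 rad.
Then ∠P = π − ∠R − ∠Q ≈ 1.2264 rad.
Law of sines gives |QR| = |PQ|·sin P/sin R ≈ 87.505.
Median from Q: ½√(2·|PQ|² + 2·|QR|² − |RP|²) ≈ 88.126.

m_Q ≈ 88.126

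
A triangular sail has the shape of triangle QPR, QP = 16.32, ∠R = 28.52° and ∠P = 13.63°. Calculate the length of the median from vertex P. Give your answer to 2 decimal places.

The third angle is ∠Q = 180° − ∠P − ∠R = 137.85°.
Law of sines: PR = QP·sin Q/sin R ≈ 22.938.
Law of sines: RQ = QP·sin P/sin R ≈ 8.0547.
Median from P: ½√(2·QP² + 2·PR² − RQ²) ≈ 19.494.

m_P ≈ 19.49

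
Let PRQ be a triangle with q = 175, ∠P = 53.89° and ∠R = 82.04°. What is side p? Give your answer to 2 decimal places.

The third angle is ∠Q = 180° − ∠P − ∠R = 44.07°.
Law of sines: p = q·sin P/sin Q ≈ 203.27.

203.27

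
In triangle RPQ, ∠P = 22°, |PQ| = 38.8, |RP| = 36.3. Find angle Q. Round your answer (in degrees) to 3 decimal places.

By the law of cosines, |QR|² = |RP|² + |PQ|² − 2·|RP|·|PQ|·cos P = 211.36, so |QR| ≈ 14.538.
Law of cosines again: cos Q = (|PQ|² + |QR|² − |RP|²)/(2·|PQ|·|QR|) ≈ 0.35377, so ∠Q ≈ 69.28°.

∠Q ≈ 69.282°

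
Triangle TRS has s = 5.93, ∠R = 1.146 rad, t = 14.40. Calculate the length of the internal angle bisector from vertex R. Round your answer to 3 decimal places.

t_R ≈ 7.059

By the law of cosines, r² = s² + t² − 2·s·t·cos R = 172.14, so r ≈ 13.12.
The bisector from R has length 2·s·t·cos(∠R/2)/(s+t) ≈ 7.0588.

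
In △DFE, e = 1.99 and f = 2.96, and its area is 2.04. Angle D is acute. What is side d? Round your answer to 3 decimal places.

2.055

From area = ½·f·e·sin D, we get sin D = 2·area/(f·e) ≈ 0.69265.
Taking the acute solution, ∠D ≈ 0.765 rad.
Law of cosines then gives d ≈ 2.0554.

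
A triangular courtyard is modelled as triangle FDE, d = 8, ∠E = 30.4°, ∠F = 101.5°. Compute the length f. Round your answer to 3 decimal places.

10.532

The third angle is ∠D = 180° − ∠E − ∠F = 48.10°.
Law of sines: f = d·sin F/sin D ≈ 10.532.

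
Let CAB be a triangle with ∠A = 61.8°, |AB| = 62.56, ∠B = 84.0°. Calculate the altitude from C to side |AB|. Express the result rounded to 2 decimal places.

h_C ≈ 97.55

The third angle is ∠C = 180° − ∠A − ∠B = 34.20°.
Law of sines: |BC| = |AB|·sin A/sin C ≈ 98.089.
Law of sines: |CA| = |AB|·sin B/sin C ≈ 110.69.
Area = ½·|AB|·|BC|·sin B ≈ 3051.4.
The altitude from C has length 2·area/|AB| ≈ 97.552.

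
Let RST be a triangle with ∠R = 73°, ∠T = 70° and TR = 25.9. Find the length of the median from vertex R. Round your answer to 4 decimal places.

The third angle is ∠S = 180° − ∠T − ∠R = 37.00°.
Law of sines: ST = TR·sin R/sin S ≈ 41.156.
Law of sines: RS = TR·sin T/sin S ≈ 40.441.
Median from R: ½√(2·TR² + 2·RS² − ST²) ≈ 27.013.

m_R ≈ 27.0128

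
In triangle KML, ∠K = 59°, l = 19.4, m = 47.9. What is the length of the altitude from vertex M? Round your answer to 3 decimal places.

h_M ≈ 16.629

By the law of cosines, k² = m² + l² − 2·m·l·cos K = 1713.6, so k ≈ 41.395.
Area = ½·m·l·sin K ≈ 398.27.
The altitude from M has length 2·area/m ≈ 16.629.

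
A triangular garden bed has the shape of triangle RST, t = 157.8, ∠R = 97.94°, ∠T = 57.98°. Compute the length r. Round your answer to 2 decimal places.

184.33

The third angle is ∠S = 180° − ∠T − ∠R = 24.08°.
Law of sines: r = t·sin R/sin T ≈ 184.33.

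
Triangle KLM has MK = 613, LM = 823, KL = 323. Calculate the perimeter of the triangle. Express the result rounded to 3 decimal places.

Perimeter = 823 + 613 + 323 = 1759.

1759.000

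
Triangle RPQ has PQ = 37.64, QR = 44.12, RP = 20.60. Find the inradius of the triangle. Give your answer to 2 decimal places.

r ≈ 7.56

Semiperimeter s = (37.64 + 44.12 + 20.6)/2 = 51.18.
Heron's formula: area = √(51.18·13.54·7.06·30.58) ≈ 386.79.
Inradius = area/s = 386.79/51.18 ≈ 7.5575.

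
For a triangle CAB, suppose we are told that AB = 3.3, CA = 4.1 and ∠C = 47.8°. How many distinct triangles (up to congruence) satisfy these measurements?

2

CA·sin C = 4.1·sin(47.8°) ≈ 3.037.
Since CA sin C < AB < CA (3.037 < 3.3 < 4.1), two triangles exist.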